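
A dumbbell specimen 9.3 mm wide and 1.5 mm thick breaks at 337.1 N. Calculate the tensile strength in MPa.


Area = width * thickness = 9.3 * 1.5 = 13.95 mm^2
TS = force / area = 337.1 / 13.95 = 24.16 MPa

24.16 MPa


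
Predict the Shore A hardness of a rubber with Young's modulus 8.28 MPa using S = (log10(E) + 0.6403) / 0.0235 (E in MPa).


log10(E) = 0.0235*S - 0.6403  =>  S = (log10(E) + 0.6403) / 0.0235
log10(8.28) = 0.918030
S = (0.918030 + 0.6403) / 0.0235 = 1.558330 / 0.0235
S = 66.3

Shore A = 66.3


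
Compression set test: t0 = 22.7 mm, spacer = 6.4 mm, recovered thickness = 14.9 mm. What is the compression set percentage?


CS = (t0 - recovered) / (t0 - ts) * 100
= (22.7 - 14.9) / (22.7 - 6.4) * 100
= 7.8 / 16.3 * 100
= 47.9%

47.9%


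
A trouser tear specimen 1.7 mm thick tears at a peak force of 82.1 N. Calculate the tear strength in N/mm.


Tear strength = force / thickness
= 82.1 / 1.7
= 48.29 N/mm

48.29 N/mm


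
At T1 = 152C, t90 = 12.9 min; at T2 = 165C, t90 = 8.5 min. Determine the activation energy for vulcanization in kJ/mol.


T1 = 425.15 K, T2 = 438.15 K
1/T1 - 1/T2 = 6.9788e-05
ln(t1/t2) = ln(12.9/8.5) = 0.4172
Ea = 8.314 * 0.4172 / 6.9788e-05 = 49697.6120 J/mol
Ea = 49.7 kJ/mol

49.7 kJ/mol


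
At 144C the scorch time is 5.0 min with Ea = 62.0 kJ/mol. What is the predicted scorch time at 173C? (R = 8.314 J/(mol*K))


Convert temperatures: T1 = 144 + 273.15 = 417.15 K, T2 = 173 + 273.15 = 446.15 K
ts2_new = 5.0 * exp(62000 / 8.314 * (1/446.15 - 1/417.15))
1/T2 - 1/T1 = -1.5582e-04
ts2_new = 1.56 min

1.56 min


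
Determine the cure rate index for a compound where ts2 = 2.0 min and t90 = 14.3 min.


CRI = 100 / (t90 - ts2)
= 100 / (14.3 - 2.0)
= 100 / 12.3
= 8.13 min^-1

8.13 min^-1


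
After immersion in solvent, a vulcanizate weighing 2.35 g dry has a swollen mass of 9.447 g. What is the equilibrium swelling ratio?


Q = W_swollen / W_dry
Q = 9.447 / 2.35
Q = 4.02

Q = 4.02


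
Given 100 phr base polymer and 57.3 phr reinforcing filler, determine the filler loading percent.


Filler % = filler / (rubber + filler) * 100
= 57.3 / (100 + 57.3) * 100
= 57.3 / 157.3 * 100
= 36.43%

36.43%


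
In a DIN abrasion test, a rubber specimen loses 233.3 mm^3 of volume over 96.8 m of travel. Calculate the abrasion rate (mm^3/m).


Rate = volume_loss / distance
= 233.3 / 96.8
= 2.41 mm^3/m

2.41 mm^3/m


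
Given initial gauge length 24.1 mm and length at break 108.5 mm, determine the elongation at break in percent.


Elongation = (Lf - L0) / L0 * 100
= (108.5 - 24.1) / 24.1 * 100
= 84.4 / 24.1 * 100
= 350.2%

350.2%


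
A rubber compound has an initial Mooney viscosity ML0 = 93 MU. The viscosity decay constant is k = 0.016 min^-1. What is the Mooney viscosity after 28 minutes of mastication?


ML = ML0 * exp(-k * t)
ML = 93 * exp(-0.016 * 28)
ML = 93 * 0.6389
ML = 59.42 MU

59.42 MU


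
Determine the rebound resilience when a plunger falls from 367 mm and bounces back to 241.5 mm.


Resilience = h_rebound / h_drop * 100
= 241.5 / 367 * 100
= 65.8%

65.8%


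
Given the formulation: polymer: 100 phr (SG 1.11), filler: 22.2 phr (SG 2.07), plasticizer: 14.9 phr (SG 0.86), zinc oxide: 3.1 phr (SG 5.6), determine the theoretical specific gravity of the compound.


Sum of weights = 140.2
Volume contributions:
  polymer: 100/1.11 = 90.0901
  filler: 22.2/2.07 = 10.7246
  plasticizer: 14.9/0.86 = 17.3256
  zinc oxide: 3.1/5.6 = 0.5536
Sum of volumes = 118.6939
SG = 140.2 / 118.6939 = 1.181

SG = 1.181


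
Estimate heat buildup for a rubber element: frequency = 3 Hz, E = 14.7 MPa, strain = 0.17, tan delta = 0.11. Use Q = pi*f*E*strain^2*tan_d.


Q = pi * f * E * strain^2 * tan_d
= pi * 3 * 14.7 * 0.17^2 * 0.11
= pi * 3 * 14.7 * 0.0289 * 0.11
= 0.4404

Q = 0.4404


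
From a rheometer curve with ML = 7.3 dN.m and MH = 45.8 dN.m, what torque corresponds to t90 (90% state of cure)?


M90 = ML + 0.9 * (MH - ML)
M90 = 7.3 + 0.9 * (45.8 - 7.3)
M90 = 7.3 + 0.9 * 38.5
M90 = 41.95 dN.m

41.95 dN.m


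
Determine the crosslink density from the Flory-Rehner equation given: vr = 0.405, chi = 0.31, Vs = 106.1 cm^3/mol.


ln(1 - vr) = ln(1 - 0.405) = -0.5192
Numerator = -((-0.5192) + 0.405 + 0.31 * 0.405^2) = 0.0633
Denominator = 106.1 * (0.405^(1/3) - 0.405/2) = 57.0143
nu = 0.0633 / 57.0143 = 0.0011 mol/cm^3

0.0011 mol/cm^3


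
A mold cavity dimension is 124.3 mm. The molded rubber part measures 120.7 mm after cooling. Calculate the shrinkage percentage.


Shrinkage = (mold - part) / mold * 100
= (124.3 - 120.7) / 124.3 * 100
= 3.6 / 124.3 * 100
= 2.9%

2.9%


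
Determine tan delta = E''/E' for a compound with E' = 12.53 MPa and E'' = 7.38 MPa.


tan delta = E'' / E'
= 7.38 / 12.53
= 0.589

tan delta = 0.589


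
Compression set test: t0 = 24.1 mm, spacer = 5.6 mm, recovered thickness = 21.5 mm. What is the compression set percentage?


CS = (t0 - recovered) / (t0 - ts) * 100
= (24.1 - 21.5) / (24.1 - 5.6) * 100
= 2.6 / 18.5 * 100
= 14.1%

14.1%


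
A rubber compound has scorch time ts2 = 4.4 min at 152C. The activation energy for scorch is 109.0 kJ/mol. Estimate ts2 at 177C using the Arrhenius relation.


Convert temperatures: T1 = 152 + 273.15 = 425.15 K, T2 = 177 + 273.15 = 450.15 K
ts2_new = 4.4 * exp(109000 / 8.314 * (1/450.15 - 1/425.15))
1/T2 - 1/T1 = -1.3063e-04
ts2_new = 0.79 min

0.79 min


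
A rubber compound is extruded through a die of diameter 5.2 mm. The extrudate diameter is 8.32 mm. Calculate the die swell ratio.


Die swell ratio = D_extrudate / D_die
= 8.32 / 5.2
= 1.6

Die swell = 1.6


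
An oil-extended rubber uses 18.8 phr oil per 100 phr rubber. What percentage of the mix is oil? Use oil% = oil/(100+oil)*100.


Oil % = oil / (100 + oil) * 100
= 18.8 / (100 + 18.8) * 100
= 18.8 / 118.8 * 100
= 15.82%

15.82%


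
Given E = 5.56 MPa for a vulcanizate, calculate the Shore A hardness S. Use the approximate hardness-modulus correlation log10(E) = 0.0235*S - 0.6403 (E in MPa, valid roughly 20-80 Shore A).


log10(E) = 0.0235*S - 0.6403  =>  S = (log10(E) + 0.6403) / 0.0235
log10(5.56) = 0.745075
S = (0.745075 + 0.6403) / 0.0235 = 1.385375 / 0.0235
S = 59.0

Shore A = 59.0


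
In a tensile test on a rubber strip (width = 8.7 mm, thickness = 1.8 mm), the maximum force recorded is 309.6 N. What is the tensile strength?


Area = width * thickness = 8.7 * 1.8 = 15.66 mm^2
TS = force / area = 309.6 / 15.66 = 19.77 MPa

19.77 MPa


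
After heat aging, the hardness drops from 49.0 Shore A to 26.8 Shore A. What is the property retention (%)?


Retention = aged / original * 100
= 26.8 / 49.0 * 100
= 54.7%

54.7%


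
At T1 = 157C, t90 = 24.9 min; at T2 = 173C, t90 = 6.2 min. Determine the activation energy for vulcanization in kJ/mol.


T1 = 430.15 K, T2 = 446.15 K
1/T1 - 1/T2 = 8.3372e-05
ln(t1/t2) = ln(24.9/6.2) = 1.3903
Ea = 8.314 * 1.3903 / 8.3372e-05 = 138645.3049 J/mol
Ea = 138.65 kJ/mol

138.65 kJ/mol


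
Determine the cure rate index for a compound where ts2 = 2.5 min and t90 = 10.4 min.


CRI = 100 / (t90 - ts2)
= 100 / (10.4 - 2.5)
= 100 / 7.9
= 12.66 min^-1

12.66 min^-1


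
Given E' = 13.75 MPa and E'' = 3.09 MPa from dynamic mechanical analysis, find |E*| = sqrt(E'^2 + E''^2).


|E*| = sqrt(E'^2 + E''^2)
= sqrt(13.75^2 + 3.09^2)
= sqrt(189.0625 + 9.5481)
= 14.093 MPa

14.093 MPa


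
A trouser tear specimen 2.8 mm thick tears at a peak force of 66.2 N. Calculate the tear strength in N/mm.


Tear strength = force / thickness
= 66.2 / 2.8
= 23.64 N/mm

23.64 N/mm


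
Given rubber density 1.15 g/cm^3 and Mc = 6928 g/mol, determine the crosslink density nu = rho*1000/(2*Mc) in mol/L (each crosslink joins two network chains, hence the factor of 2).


nu = rho * 1000 / (2 * Mc)
nu = 1.15 * 1000 / (2 * 6928)
nu = 1150.0 / 13856
nu = 0.0830 mol/L

0.0830 mol/L


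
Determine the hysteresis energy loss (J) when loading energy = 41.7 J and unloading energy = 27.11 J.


Hysteresis loss = loading - unloading
= 41.7 - 27.11
= 14.59 J

14.59 J


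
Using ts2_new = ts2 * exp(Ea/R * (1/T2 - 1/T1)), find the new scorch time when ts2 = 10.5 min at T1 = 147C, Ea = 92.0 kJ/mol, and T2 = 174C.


Convert temperatures: T1 = 147 + 273.15 = 420.15 K, T2 = 174 + 273.15 = 447.15 K
ts2_new = 10.5 * exp(92000 / 8.314 * (1/447.15 - 1/420.15))
1/T2 - 1/T1 = -1.4372e-04
ts2_new = 2.14 min

2.14 min


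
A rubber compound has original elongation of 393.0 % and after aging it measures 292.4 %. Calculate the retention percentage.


Retention = aged / original * 100
= 292.4 / 393.0 * 100
= 74.4%

74.4%


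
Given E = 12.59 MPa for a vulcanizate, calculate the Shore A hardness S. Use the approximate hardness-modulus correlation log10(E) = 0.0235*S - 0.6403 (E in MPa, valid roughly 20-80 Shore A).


log10(E) = 0.0235*S - 0.6403  =>  S = (log10(E) + 0.6403) / 0.0235
log10(12.59) = 1.100026
S = (1.100026 + 0.6403) / 0.0235 = 1.740326 / 0.0235
S = 74.1

Shore A = 74.1


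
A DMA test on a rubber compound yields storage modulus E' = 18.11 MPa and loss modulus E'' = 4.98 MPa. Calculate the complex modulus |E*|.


|E*| = sqrt(E'^2 + E''^2)
= sqrt(18.11^2 + 4.98^2)
= sqrt(327.9721 + 24.8004)
= 18.782 MPa

18.782 MPa


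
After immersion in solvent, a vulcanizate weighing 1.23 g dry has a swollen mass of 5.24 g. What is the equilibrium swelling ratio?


Q = W_swollen / W_dry
Q = 5.24 / 1.23
Q = 4.26

Q = 4.26


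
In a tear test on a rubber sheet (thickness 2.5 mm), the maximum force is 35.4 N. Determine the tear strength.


Tear strength = force / thickness
= 35.4 / 2.5
= 14.16 N/mm

14.16 N/mm


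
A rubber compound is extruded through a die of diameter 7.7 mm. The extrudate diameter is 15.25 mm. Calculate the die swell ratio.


Die swell ratio = D_extrudate / D_die
= 15.25 / 7.7
= 1.981

Die swell = 1.981


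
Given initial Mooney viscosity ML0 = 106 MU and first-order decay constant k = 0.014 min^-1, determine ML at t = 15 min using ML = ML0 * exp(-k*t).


ML = ML0 * exp(-k * t)
ML = 106 * exp(-0.014 * 15)
ML = 106 * 0.8106
ML = 85.92 MU

85.92 MU


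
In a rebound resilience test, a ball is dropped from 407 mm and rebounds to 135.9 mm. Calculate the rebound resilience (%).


Resilience = h_rebound / h_drop * 100
= 135.9 / 407 * 100
= 33.4%

33.4%


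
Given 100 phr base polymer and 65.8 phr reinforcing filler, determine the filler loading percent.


Filler % = filler / (rubber + filler) * 100
= 65.8 / (100 + 65.8) * 100
= 65.8 / 165.8 * 100
= 39.69%

39.69%


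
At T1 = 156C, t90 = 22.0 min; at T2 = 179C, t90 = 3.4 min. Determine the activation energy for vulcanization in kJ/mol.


T1 = 429.15 K, T2 = 452.15 K
1/T1 - 1/T2 = 1.1853e-04
ln(t1/t2) = ln(22.0/3.4) = 1.8673
Ea = 8.314 * 1.8673 / 1.1853e-04 = 130972.5440 J/mol
Ea = 130.97 kJ/mol

130.97 kJ/mol


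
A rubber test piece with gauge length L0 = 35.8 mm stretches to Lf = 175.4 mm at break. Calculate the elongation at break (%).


Elongation = (Lf - L0) / L0 * 100
= (175.4 - 35.8) / 35.8 * 100
= 139.6 / 35.8 * 100
= 389.9%

389.9%


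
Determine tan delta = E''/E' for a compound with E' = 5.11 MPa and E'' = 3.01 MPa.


tan delta = E'' / E'
= 3.01 / 5.11
= 0.589

tan delta = 0.589


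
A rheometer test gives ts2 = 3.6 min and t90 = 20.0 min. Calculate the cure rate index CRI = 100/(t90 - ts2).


CRI = 100 / (t90 - ts2)
= 100 / (20.0 - 3.6)
= 100 / 16.4
= 6.1 min^-1

6.1 min^-1


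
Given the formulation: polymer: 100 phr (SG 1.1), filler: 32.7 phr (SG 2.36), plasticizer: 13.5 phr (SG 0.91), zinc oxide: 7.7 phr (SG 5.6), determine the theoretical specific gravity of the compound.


Sum of weights = 153.9
Volume contributions:
  polymer: 100/1.1 = 90.9091
  filler: 32.7/2.36 = 13.8559
  plasticizer: 13.5/0.91 = 14.8352
  zinc oxide: 7.7/5.6 = 1.3750
Sum of volumes = 120.9752
SG = 153.9 / 120.9752 = 1.272

SG = 1.272


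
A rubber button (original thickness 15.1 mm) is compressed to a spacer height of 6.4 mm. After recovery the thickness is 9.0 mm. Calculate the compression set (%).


CS = (t0 - recovered) / (t0 - ts) * 100
= (15.1 - 9.0) / (15.1 - 6.4) * 100
= 6.1 / 8.7 * 100
= 70.1%

70.1%


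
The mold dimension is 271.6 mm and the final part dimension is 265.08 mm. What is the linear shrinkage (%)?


Shrinkage = (mold - part) / mold * 100
= (271.6 - 265.08) / 271.6 * 100
= 6.52 / 271.6 * 100
= 2.4%

2.4%


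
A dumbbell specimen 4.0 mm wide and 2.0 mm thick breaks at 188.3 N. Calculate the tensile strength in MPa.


Area = width * thickness = 4.0 * 2.0 = 8.0 mm^2
TS = force / area = 188.3 / 8.0 = 23.54 MPa

23.54 MPa


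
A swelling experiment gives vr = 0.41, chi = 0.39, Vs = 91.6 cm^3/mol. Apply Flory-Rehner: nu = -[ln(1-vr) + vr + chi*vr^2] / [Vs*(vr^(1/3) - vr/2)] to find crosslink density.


ln(1 - vr) = ln(1 - 0.41) = -0.5276
Numerator = -((-0.5276) + 0.41 + 0.39 * 0.41^2) = 0.0521
Denominator = 91.6 * (0.41^(1/3) - 0.41/2) = 49.2713
nu = 0.0521 / 49.2713 = 0.0011 mol/cm^3

0.0011 mol/cm^3


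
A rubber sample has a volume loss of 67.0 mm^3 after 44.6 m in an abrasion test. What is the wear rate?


Rate = volume_loss / distance
= 67.0 / 44.6
= 1.502 mm^3/m

1.502 mm^3/m


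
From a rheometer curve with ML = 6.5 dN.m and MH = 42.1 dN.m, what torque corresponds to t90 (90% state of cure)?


M90 = ML + 0.9 * (MH - ML)
M90 = 6.5 + 0.9 * (42.1 - 6.5)
M90 = 6.5 + 0.9 * 35.6
M90 = 38.54 dN.m

38.54 dN.m


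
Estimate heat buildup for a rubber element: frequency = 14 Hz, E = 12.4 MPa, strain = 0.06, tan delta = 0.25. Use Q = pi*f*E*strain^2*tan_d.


Q = pi * f * E * strain^2 * tan_d
= pi * 14 * 12.4 * 0.06^2 * 0.25
= pi * 14 * 12.4 * 0.0036 * 0.25
= 0.4908

Q = 0.4908


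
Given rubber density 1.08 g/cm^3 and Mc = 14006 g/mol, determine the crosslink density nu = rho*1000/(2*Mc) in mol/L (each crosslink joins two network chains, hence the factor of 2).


nu = rho * 1000 / (2 * Mc)
nu = 1.08 * 1000 / (2 * 14006)
nu = 1080.0 / 28012
nu = 0.0386 mol/L

0.0386 mol/L


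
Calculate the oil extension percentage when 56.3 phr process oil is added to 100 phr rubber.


Oil % = oil / (100 + oil) * 100
= 56.3 / (100 + 56.3) * 100
= 56.3 / 156.3 * 100
= 36.02%

36.02%


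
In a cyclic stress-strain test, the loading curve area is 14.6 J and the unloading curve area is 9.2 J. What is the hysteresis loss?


Hysteresis loss = loading - unloading
= 14.6 - 9.2
= 5.4 J

5.4 J


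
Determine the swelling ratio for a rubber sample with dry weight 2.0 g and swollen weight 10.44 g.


Q = W_swollen / W_dry
Q = 10.44 / 2.0
Q = 5.22

Q = 5.22


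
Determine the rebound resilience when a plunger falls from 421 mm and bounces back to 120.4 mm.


Resilience = h_rebound / h_drop * 100
= 120.4 / 421 * 100
= 28.6%

28.6%


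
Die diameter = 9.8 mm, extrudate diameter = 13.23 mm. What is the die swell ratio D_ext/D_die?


Die swell ratio = D_extrudate / D_die
= 13.23 / 9.8
= 1.35

Die swell = 1.35


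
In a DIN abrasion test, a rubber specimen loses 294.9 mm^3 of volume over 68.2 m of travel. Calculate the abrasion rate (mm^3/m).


Rate = volume_loss / distance
= 294.9 / 68.2
= 4.324 mm^3/m

4.324 mm^3/m


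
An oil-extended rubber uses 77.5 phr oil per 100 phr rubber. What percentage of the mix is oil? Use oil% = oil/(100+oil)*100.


Oil % = oil / (100 + oil) * 100
= 77.5 / (100 + 77.5) * 100
= 77.5 / 177.5 * 100
= 43.66%

43.66%


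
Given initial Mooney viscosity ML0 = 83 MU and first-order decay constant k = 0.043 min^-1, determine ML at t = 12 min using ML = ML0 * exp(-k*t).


ML = ML0 * exp(-k * t)
ML = 83 * exp(-0.043 * 12)
ML = 83 * 0.5969
ML = 49.54 MU

49.54 MU


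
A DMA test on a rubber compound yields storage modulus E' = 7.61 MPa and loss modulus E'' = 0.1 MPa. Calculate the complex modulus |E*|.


|E*| = sqrt(E'^2 + E''^2)
= sqrt(7.61^2 + 0.1^2)
= sqrt(57.9121 + 0.0100)
= 7.611 MPa

7.611 MPa


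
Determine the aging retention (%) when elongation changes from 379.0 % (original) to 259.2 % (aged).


Retention = aged / original * 100
= 259.2 / 379.0 * 100
= 68.4%

68.4%


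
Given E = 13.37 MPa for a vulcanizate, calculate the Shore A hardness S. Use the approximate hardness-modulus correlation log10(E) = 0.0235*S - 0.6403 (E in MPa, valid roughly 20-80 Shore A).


log10(E) = 0.0235*S - 0.6403  =>  S = (log10(E) + 0.6403) / 0.0235
log10(13.37) = 1.126131
S = (1.126131 + 0.6403) / 0.0235 = 1.766431 / 0.0235
S = 75.2

Shore A = 75.2


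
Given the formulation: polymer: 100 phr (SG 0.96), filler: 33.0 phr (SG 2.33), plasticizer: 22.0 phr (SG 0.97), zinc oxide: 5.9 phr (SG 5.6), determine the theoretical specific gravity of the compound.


Sum of weights = 160.9
Volume contributions:
  polymer: 100/0.96 = 104.1667
  filler: 33.0/2.33 = 14.1631
  plasticizer: 22.0/0.97 = 22.6804
  zinc oxide: 5.9/5.6 = 1.0536
Sum of volumes = 142.0637
SG = 160.9 / 142.0637 = 1.133

SG = 1.133


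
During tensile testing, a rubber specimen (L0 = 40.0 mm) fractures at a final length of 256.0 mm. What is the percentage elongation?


Elongation = (Lf - L0) / L0 * 100
= (256.0 - 40.0) / 40.0 * 100
= 216.0 / 40.0 * 100
= 540.0%

540.0%


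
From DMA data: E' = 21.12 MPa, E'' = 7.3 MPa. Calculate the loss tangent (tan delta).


tan delta = E'' / E'
= 7.3 / 21.12
= 0.3456

tan delta = 0.3456


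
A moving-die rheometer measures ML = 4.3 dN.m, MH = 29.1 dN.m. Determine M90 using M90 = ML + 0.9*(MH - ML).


M90 = ML + 0.9 * (MH - ML)
M90 = 4.3 + 0.9 * (29.1 - 4.3)
M90 = 4.3 + 0.9 * 24.8
M90 = 26.62 dN.m

26.62 dN.m


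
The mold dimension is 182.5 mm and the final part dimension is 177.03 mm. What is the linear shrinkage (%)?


Shrinkage = (mold - part) / mold * 100
= (182.5 - 177.03) / 182.5 * 100
= 5.47 / 182.5 * 100
= 3.0%

3.0%


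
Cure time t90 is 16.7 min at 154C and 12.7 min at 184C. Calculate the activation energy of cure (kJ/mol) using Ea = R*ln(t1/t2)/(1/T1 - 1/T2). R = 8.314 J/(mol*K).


T1 = 427.15 K, T2 = 457.15 K
1/T1 - 1/T2 = 1.5363e-04
ln(t1/t2) = ln(16.7/12.7) = 0.2738
Ea = 8.314 * 0.2738 / 1.5363e-04 = 14817.4003 J/mol
Ea = 14.82 kJ/mol

14.82 kJ/mol


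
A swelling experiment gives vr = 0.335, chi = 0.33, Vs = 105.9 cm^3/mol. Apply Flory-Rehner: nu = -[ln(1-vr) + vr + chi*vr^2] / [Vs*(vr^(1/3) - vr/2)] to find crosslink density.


ln(1 - vr) = ln(1 - 0.335) = -0.4080
Numerator = -((-0.4080) + 0.335 + 0.33 * 0.335^2) = 0.0359
Denominator = 105.9 * (0.335^(1/3) - 0.335/2) = 55.8109
nu = 0.0359 / 55.8109 = 6.4385e-04 mol/cm^3

6.4385e-04 mol/cm^3


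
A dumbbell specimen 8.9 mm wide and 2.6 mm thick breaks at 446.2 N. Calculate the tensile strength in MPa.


Area = width * thickness = 8.9 * 2.6 = 23.14 mm^2
TS = force / area = 446.2 / 23.14 = 19.28 MPa

19.28 MPa


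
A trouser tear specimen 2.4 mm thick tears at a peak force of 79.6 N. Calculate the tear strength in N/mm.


Tear strength = force / thickness
= 79.6 / 2.4
= 33.17 N/mm

33.17 N/mm


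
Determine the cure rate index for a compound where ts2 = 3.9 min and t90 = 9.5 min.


CRI = 100 / (t90 - ts2)
= 100 / (9.5 - 3.9)
= 100 / 5.6
= 17.86 min^-1

17.86 min^-1


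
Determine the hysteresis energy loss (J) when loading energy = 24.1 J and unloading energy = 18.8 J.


Hysteresis loss = loading - unloading
= 24.1 - 18.8
= 5.3 J

5.3 J


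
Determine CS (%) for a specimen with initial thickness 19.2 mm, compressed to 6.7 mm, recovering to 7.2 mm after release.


CS = (t0 - recovered) / (t0 - ts) * 100
= (19.2 - 7.2) / (19.2 - 6.7) * 100
= 12.0 / 12.5 * 100
= 96.0%

96.0%


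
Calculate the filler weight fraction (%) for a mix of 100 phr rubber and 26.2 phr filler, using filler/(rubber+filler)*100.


Filler % = filler / (rubber + filler) * 100
= 26.2 / (100 + 26.2) * 100
= 26.2 / 126.2 * 100
= 20.76%

20.76%


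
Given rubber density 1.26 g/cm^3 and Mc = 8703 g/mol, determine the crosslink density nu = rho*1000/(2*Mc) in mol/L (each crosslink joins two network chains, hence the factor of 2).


nu = rho * 1000 / (2 * Mc)
nu = 1.26 * 1000 / (2 * 8703)
nu = 1260.0 / 17406
nu = 0.0724 mol/L

0.0724 mol/L


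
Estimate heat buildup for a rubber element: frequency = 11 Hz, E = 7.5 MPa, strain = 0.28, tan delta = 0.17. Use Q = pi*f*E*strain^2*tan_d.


Q = pi * f * E * strain^2 * tan_d
= pi * 11 * 7.5 * 0.28^2 * 0.17
= pi * 11 * 7.5 * 0.0784 * 0.17
= 3.4544

Q = 3.4544


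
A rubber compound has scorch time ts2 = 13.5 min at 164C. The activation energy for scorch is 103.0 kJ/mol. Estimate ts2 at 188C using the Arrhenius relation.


Convert temperatures: T1 = 164 + 273.15 = 437.15 K, T2 = 188 + 273.15 = 461.15 K
ts2_new = 13.5 * exp(103000 / 8.314 * (1/461.15 - 1/437.15))
1/T2 - 1/T1 = -1.1905e-04
ts2_new = 3.09 min

3.09 min


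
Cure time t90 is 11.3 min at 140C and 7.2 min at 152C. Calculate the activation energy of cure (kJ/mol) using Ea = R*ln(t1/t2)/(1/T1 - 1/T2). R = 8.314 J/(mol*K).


T1 = 413.15 K, T2 = 425.15 K
1/T1 - 1/T2 = 6.8317e-05
ln(t1/t2) = ln(11.3/7.2) = 0.4507
Ea = 8.314 * 0.4507 / 6.8317e-05 = 54851.3325 J/mol
Ea = 54.85 kJ/mol

54.85 kJ/mol


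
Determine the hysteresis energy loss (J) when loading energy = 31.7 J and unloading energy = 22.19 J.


Hysteresis loss = loading - unloading
= 31.7 - 22.19
= 9.51 J

9.51 J


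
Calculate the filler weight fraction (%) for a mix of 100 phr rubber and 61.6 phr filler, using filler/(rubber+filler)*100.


Filler % = filler / (rubber + filler) * 100
= 61.6 / (100 + 61.6) * 100
= 61.6 / 161.6 * 100
= 38.12%

38.12%


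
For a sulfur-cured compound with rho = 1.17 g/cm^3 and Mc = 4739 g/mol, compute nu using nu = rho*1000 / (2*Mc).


nu = rho * 1000 / (2 * Mc)
nu = 1.17 * 1000 / (2 * 4739)
nu = 1170.0 / 9478
nu = 0.1234 mol/L

0.1234 mol/L


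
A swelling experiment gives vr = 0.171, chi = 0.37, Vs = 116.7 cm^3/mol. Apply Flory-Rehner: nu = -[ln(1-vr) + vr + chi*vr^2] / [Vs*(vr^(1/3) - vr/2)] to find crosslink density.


ln(1 - vr) = ln(1 - 0.171) = -0.1875
Numerator = -((-0.1875) + 0.171 + 0.37 * 0.171^2) = 0.0057
Denominator = 116.7 * (0.171^(1/3) - 0.171/2) = 54.7965
nu = 0.0057 / 54.7965 = 1.0431e-04 mol/cm^3

1.0431e-04 mol/cm^3


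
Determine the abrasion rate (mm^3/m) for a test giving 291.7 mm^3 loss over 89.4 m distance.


Rate = volume_loss / distance
= 291.7 / 89.4
= 3.263 mm^3/m

3.263 mm^3/m


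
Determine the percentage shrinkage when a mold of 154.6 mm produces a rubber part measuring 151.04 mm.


Shrinkage = (mold - part) / mold * 100
= (154.6 - 151.04) / 154.6 * 100
= 3.56 / 154.6 * 100
= 2.3%

2.3%


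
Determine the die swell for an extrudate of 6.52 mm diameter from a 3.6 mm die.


Die swell ratio = D_extrudate / D_die
= 6.52 / 3.6
= 1.811

Die swell = 1.811


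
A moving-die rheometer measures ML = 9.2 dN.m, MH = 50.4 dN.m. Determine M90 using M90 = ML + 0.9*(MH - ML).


M90 = ML + 0.9 * (MH - ML)
M90 = 9.2 + 0.9 * (50.4 - 9.2)
M90 = 9.2 + 0.9 * 41.2
M90 = 46.28 dN.m

46.28 dN.m


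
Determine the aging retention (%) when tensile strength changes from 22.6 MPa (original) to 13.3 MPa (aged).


Retention = aged / original * 100
= 13.3 / 22.6 * 100
= 58.8%

58.8%


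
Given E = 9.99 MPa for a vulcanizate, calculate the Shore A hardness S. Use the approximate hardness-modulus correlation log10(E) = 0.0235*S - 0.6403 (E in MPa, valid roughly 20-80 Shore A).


log10(E) = 0.0235*S - 0.6403  =>  S = (log10(E) + 0.6403) / 0.0235
log10(9.99) = 0.999565
S = (0.999565 + 0.6403) / 0.0235 = 1.639865 / 0.0235
S = 69.8

Shore A = 69.8


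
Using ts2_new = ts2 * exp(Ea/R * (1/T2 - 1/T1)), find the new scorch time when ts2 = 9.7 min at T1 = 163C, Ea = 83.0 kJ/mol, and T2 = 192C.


Convert temperatures: T1 = 163 + 273.15 = 436.15 K, T2 = 192 + 273.15 = 465.15 K
ts2_new = 9.7 * exp(83000 / 8.314 * (1/465.15 - 1/436.15))
1/T2 - 1/T1 = -1.4295e-04
ts2_new = 2.33 min

2.33 min


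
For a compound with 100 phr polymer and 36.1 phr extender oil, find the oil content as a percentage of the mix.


Oil % = oil / (100 + oil) * 100
= 36.1 / (100 + 36.1) * 100
= 36.1 / 136.1 * 100
= 26.52%

26.52%


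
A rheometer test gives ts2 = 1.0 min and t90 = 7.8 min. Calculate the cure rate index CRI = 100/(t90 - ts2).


CRI = 100 / (t90 - ts2)
= 100 / (7.8 - 1.0)
= 100 / 6.8
= 14.71 min^-1

14.71 min^-1


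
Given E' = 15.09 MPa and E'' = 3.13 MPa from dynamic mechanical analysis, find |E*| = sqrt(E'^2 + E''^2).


|E*| = sqrt(E'^2 + E''^2)
= sqrt(15.09^2 + 3.13^2)
= sqrt(227.7081 + 9.7969)
= 15.411 MPa

15.411 MPa


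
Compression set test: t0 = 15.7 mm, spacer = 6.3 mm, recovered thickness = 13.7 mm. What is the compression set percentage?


CS = (t0 - recovered) / (t0 - ts) * 100
= (15.7 - 13.7) / (15.7 - 6.3) * 100
= 2.0 / 9.4 * 100
= 21.3%

21.3%


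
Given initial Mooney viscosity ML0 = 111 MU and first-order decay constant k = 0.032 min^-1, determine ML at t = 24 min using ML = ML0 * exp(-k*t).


ML = ML0 * exp(-k * t)
ML = 111 * exp(-0.032 * 24)
ML = 111 * 0.4639
ML = 51.5 MU

51.5 MU


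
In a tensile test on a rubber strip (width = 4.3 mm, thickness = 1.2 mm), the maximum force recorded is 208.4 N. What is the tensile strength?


Area = width * thickness = 4.3 * 1.2 = 5.16 mm^2
TS = force / area = 208.4 / 5.16 = 40.39 MPa

40.39 MPa


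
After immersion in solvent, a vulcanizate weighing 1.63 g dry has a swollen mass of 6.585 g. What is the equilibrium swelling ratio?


Q = W_swollen / W_dry
Q = 6.585 / 1.63
Q = 4.04

Q = 4.04


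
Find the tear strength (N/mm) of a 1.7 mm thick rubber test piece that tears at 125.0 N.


Tear strength = force / thickness
= 125.0 / 1.7
= 73.53 N/mm

73.53 N/mm


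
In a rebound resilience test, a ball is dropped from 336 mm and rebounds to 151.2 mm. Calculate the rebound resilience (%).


Resilience = h_rebound / h_drop * 100
= 151.2 / 336 * 100
= 45.0%

45.0%


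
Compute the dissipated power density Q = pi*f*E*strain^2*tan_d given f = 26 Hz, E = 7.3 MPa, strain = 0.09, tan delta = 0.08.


Q = pi * f * E * strain^2 * tan_d
= pi * 26 * 7.3 * 0.09^2 * 0.08
= pi * 26 * 7.3 * 0.0081 * 0.08
= 0.3864

Q = 0.3864


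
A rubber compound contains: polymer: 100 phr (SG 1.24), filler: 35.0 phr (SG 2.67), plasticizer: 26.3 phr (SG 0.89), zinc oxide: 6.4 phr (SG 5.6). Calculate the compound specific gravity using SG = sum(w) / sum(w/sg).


Sum of weights = 167.7
Volume contributions:
  polymer: 100/1.24 = 80.6452
  filler: 35.0/2.67 = 13.1086
  plasticizer: 26.3/0.89 = 29.5506
  zinc oxide: 6.4/5.6 = 1.1429
Sum of volumes = 124.4472
SG = 167.7 / 124.4472 = 1.348

SG = 1.348


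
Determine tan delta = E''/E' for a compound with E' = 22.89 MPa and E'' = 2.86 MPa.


tan delta = E'' / E'
= 2.86 / 22.89
= 0.1249

tan delta = 0.1249


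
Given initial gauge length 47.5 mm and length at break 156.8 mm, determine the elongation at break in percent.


Elongation = (Lf - L0) / L0 * 100
= (156.8 - 47.5) / 47.5 * 100
= 109.3 / 47.5 * 100
= 230.1%

230.1%


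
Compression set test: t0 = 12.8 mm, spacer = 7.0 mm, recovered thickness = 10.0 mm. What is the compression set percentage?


CS = (t0 - recovered) / (t0 - ts) * 100
= (12.8 - 10.0) / (12.8 - 7.0) * 100
= 2.8 / 5.8 * 100
= 48.3%

48.3%


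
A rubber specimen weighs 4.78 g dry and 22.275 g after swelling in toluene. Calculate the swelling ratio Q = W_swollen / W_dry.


Q = W_swollen / W_dry
Q = 22.275 / 4.78
Q = 4.66

Q = 4.66


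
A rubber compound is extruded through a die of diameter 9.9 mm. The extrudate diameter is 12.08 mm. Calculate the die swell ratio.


Die swell ratio = D_extrudate / D_die
= 12.08 / 9.9
= 1.22

Die swell = 1.22


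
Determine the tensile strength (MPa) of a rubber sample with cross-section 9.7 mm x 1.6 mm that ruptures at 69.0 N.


Area = width * thickness = 9.7 * 1.6 = 15.52 mm^2
TS = force / area = 69.0 / 15.52 = 4.45 MPa

4.45 MPa


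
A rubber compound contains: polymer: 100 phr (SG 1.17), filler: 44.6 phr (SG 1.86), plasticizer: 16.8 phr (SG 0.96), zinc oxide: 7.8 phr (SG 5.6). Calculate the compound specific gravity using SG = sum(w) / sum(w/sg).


Sum of weights = 169.2
Volume contributions:
  polymer: 100/1.17 = 85.4701
  filler: 44.6/1.86 = 23.9785
  plasticizer: 16.8/0.96 = 17.5000
  zinc oxide: 7.8/5.6 = 1.3929
Sum of volumes = 128.3414
SG = 169.2 / 128.3414 = 1.318

SG = 1.318


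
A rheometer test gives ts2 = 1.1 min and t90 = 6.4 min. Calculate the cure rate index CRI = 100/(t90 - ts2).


CRI = 100 / (t90 - ts2)
= 100 / (6.4 - 1.1)
= 100 / 5.3
= 18.87 min^-1

18.87 min^-1


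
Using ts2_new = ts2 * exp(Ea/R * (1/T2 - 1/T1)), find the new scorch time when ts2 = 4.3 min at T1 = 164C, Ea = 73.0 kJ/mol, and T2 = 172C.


Convert temperatures: T1 = 164 + 273.15 = 437.15 K, T2 = 172 + 273.15 = 445.15 K
ts2_new = 4.3 * exp(73000 / 8.314 * (1/445.15 - 1/437.15))
1/T2 - 1/T1 = -4.1111e-05
ts2_new = 3.0 min

3.0 min


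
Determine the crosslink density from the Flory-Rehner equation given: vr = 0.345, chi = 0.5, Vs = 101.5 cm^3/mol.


ln(1 - vr) = ln(1 - 0.345) = -0.4231
Numerator = -((-0.4231) + 0.345 + 0.5 * 0.345^2) = 0.0186
Denominator = 101.5 * (0.345^(1/3) - 0.345/2) = 53.6791
nu = 0.0186 / 53.6791 = 3.4664e-04 mol/cm^3

3.4664e-04 mol/cm^3


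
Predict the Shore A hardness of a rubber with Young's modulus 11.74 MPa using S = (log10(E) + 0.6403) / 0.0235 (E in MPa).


log10(E) = 0.0235*S - 0.6403  =>  S = (log10(E) + 0.6403) / 0.0235
log10(11.74) = 1.069668
S = (1.069668 + 0.6403) / 0.0235 = 1.709968 / 0.0235
S = 72.8

Shore A = 72.8


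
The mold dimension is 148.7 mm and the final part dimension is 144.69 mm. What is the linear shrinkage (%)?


Shrinkage = (mold - part) / mold * 100
= (148.7 - 144.69) / 148.7 * 100
= 4.01 / 148.7 * 100
= 2.7%

2.7%


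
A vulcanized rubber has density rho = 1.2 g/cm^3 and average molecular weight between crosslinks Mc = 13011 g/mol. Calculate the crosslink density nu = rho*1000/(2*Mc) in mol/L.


nu = rho * 1000 / (2 * Mc)
nu = 1.2 * 1000 / (2 * 13011)
nu = 1200.0 / 26022
nu = 0.0461 mol/L

0.0461 mol/L


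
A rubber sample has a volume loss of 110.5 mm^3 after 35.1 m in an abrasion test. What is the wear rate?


Rate = volume_loss / distance
= 110.5 / 35.1
= 3.148 mm^3/m

3.148 mm^3/m


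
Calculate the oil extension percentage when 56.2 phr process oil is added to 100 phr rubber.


Oil % = oil / (100 + oil) * 100
= 56.2 / (100 + 56.2) * 100
= 56.2 / 156.2 * 100
= 35.98%

35.98%


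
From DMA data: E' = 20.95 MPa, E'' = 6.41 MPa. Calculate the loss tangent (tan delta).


tan delta = E'' / E'
= 6.41 / 20.95
= 0.306

tan delta = 0.306


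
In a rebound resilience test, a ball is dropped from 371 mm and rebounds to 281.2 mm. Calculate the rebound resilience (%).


Resilience = h_rebound / h_drop * 100
= 281.2 / 371 * 100
= 75.8%

75.8%


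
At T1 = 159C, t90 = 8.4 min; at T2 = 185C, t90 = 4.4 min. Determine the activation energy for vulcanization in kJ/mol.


T1 = 432.15 K, T2 = 458.15 K
1/T1 - 1/T2 = 1.3132e-04
ln(t1/t2) = ln(8.4/4.4) = 0.6466
Ea = 8.314 * 0.6466 / 1.3132e-04 = 40938.5848 J/mol
Ea = 40.94 kJ/mol

40.94 kJ/mol


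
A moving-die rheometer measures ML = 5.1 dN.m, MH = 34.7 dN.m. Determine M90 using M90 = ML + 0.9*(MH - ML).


M90 = ML + 0.9 * (MH - ML)
M90 = 5.1 + 0.9 * (34.7 - 5.1)
M90 = 5.1 + 0.9 * 29.6
M90 = 31.74 dN.m

31.74 dN.m


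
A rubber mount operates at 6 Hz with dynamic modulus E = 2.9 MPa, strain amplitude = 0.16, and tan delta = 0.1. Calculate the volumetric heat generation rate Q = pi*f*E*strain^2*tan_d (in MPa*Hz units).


Q = pi * f * E * strain^2 * tan_d
= pi * 6 * 2.9 * 0.16^2 * 0.1
= pi * 6 * 2.9 * 0.0256 * 0.1
= 0.1399

Q = 0.1399


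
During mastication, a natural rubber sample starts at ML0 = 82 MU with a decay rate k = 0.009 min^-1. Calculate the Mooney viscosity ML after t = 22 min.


ML = ML0 * exp(-k * t)
ML = 82 * exp(-0.009 * 22)
ML = 82 * 0.8204
ML = 67.27 MU

67.27 MU


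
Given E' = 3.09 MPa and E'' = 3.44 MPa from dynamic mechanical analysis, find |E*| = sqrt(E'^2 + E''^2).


|E*| = sqrt(E'^2 + E''^2)
= sqrt(3.09^2 + 3.44^2)
= sqrt(9.5481 + 11.8336)
= 4.624 MPa

4.624 MPa


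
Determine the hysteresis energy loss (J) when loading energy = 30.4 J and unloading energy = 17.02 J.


Hysteresis loss = loading - unloading
= 30.4 - 17.02
= 13.38 J

13.38 J


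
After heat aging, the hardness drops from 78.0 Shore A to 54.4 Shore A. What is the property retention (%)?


Retention = aged / original * 100
= 54.4 / 78.0 * 100
= 69.7%

69.7%


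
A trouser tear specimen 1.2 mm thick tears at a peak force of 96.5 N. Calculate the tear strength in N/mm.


Tear strength = force / thickness
= 96.5 / 1.2
= 80.42 N/mm

80.42 N/mm


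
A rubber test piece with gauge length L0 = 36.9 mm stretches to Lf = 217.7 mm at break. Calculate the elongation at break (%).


Elongation = (Lf - L0) / L0 * 100
= (217.7 - 36.9) / 36.9 * 100
= 180.8 / 36.9 * 100
= 490.0%

490.0%


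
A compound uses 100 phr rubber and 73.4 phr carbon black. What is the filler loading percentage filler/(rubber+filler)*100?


Filler % = filler / (rubber + filler) * 100
= 73.4 / (100 + 73.4) * 100
= 73.4 / 173.4 * 100
= 42.33%

42.33%


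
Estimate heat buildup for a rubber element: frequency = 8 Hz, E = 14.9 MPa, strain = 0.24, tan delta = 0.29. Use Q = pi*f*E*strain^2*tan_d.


Q = pi * f * E * strain^2 * tan_d
= pi * 8 * 14.9 * 0.24^2 * 0.29
= pi * 8 * 14.9 * 0.0576 * 0.29
= 6.2553

Q = 6.2553


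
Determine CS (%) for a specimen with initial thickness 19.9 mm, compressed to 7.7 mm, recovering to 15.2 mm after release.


CS = (t0 - recovered) / (t0 - ts) * 100
= (19.9 - 15.2) / (19.9 - 7.7) * 100
= 4.7 / 12.2 * 100
= 38.5%

38.5%


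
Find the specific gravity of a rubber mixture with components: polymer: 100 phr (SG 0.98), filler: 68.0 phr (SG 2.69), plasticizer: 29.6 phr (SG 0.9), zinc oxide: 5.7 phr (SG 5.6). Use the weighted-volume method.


Sum of weights = 203.3
Volume contributions:
  polymer: 100/0.98 = 102.0408
  filler: 68.0/2.69 = 25.2788
  plasticizer: 29.6/0.9 = 32.8889
  zinc oxide: 5.7/5.6 = 1.0179
Sum of volumes = 161.2264
SG = 203.3 / 161.2264 = 1.261

SG = 1.261


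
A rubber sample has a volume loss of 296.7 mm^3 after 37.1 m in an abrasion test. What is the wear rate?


Rate = volume_loss / distance
= 296.7 / 37.1
= 7.997 mm^3/m

7.997 mm^3/m


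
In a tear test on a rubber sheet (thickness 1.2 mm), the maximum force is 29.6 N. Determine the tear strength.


Tear strength = force / thickness
= 29.6 / 1.2
= 24.67 N/mm

24.67 N/mm


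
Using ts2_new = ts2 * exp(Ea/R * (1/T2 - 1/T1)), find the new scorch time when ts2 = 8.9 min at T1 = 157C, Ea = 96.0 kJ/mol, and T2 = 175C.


Convert temperatures: T1 = 157 + 273.15 = 430.15 K, T2 = 175 + 273.15 = 448.15 K
ts2_new = 8.9 * exp(96000 / 8.314 * (1/448.15 - 1/430.15))
1/T2 - 1/T1 = -9.3375e-05
ts2_new = 3.03 min

3.03 min


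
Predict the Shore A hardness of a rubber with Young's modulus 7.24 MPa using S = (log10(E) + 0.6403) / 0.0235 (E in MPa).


log10(E) = 0.0235*S - 0.6403  =>  S = (log10(E) + 0.6403) / 0.0235
log10(7.24) = 0.859739
S = (0.859739 + 0.6403) / 0.0235 = 1.500039 / 0.0235
S = 63.8

Shore A = 63.8


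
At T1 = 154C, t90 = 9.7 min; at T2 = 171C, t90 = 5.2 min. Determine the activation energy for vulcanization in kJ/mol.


T1 = 427.15 K, T2 = 444.15 K
1/T1 - 1/T2 = 8.9606e-05
ln(t1/t2) = ln(9.7/5.2) = 0.6235
Ea = 8.314 * 0.6235 / 8.9606e-05 = 57847.5311 J/mol
Ea = 57.85 kJ/mol

57.85 kJ/mol


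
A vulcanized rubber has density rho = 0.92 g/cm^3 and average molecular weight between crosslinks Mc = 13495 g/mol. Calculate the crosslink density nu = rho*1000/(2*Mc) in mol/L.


nu = rho * 1000 / (2 * Mc)
nu = 0.92 * 1000 / (2 * 13495)
nu = 920.0 / 26990
nu = 0.0341 mol/L

0.0341 mol/L


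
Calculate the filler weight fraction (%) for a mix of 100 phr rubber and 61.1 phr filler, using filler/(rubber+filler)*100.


Filler % = filler / (rubber + filler) * 100
= 61.1 / (100 + 61.1) * 100
= 61.1 / 161.1 * 100
= 37.93%

37.93%


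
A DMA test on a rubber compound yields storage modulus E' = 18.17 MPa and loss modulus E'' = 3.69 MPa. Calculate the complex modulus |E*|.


|E*| = sqrt(E'^2 + E''^2)
= sqrt(18.17^2 + 3.69^2)
= sqrt(330.1489 + 13.6161)
= 18.541 MPa

18.541 MPa


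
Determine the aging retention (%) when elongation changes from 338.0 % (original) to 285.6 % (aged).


Retention = aged / original * 100
= 285.6 / 338.0 * 100
= 84.5%

84.5%


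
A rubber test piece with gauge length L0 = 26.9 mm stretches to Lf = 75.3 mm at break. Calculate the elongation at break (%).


Elongation = (Lf - L0) / L0 * 100
= (75.3 - 26.9) / 26.9 * 100
= 48.4 / 26.9 * 100
= 179.9%

179.9%


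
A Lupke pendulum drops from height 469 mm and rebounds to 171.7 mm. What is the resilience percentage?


Resilience = h_rebound / h_drop * 100
= 171.7 / 469 * 100
= 36.6%

36.6%


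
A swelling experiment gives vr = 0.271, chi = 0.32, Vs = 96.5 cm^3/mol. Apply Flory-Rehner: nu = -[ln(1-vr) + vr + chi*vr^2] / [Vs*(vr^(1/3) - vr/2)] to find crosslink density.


ln(1 - vr) = ln(1 - 0.271) = -0.3161
Numerator = -((-0.3161) + 0.271 + 0.32 * 0.271^2) = 0.0216
Denominator = 96.5 * (0.271^(1/3) - 0.271/2) = 49.3720
nu = 0.0216 / 49.3720 = 4.3710e-04 mol/cm^3

4.3710e-04 mol/cm^3


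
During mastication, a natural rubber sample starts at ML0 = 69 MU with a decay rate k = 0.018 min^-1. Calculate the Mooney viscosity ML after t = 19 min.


ML = ML0 * exp(-k * t)
ML = 69 * exp(-0.018 * 19)
ML = 69 * 0.7103
ML = 49.01 MU

49.01 MU


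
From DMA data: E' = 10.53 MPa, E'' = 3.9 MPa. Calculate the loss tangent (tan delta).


tan delta = E'' / E'
= 3.9 / 10.53
= 0.3704

tan delta = 0.3704


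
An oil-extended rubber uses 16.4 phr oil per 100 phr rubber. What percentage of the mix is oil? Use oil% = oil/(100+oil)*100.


Oil % = oil / (100 + oil) * 100
= 16.4 / (100 + 16.4) * 100
= 16.4 / 116.4 * 100
= 14.09%

14.09%


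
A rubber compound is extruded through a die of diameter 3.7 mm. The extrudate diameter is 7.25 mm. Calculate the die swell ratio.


Die swell ratio = D_extrudate / D_die
= 7.25 / 3.7
= 1.959

Die swell = 1.959


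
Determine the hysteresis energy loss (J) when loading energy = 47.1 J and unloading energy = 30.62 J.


Hysteresis loss = loading - unloading
= 47.1 - 30.62
= 16.48 J

16.48 J


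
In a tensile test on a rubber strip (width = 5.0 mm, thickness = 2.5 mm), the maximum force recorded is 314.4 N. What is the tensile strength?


Area = width * thickness = 5.0 * 2.5 = 12.5 mm^2
TS = force / area = 314.4 / 12.5 = 25.15 MPa

25.15 MPa


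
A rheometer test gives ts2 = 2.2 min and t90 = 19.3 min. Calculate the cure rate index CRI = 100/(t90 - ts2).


CRI = 100 / (t90 - ts2)
= 100 / (19.3 - 2.2)
= 100 / 17.1
= 5.85 min^-1

5.85 min^-1


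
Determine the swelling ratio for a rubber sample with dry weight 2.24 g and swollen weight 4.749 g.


Q = W_swollen / W_dry
Q = 4.749 / 2.24
Q = 2.12

Q = 2.12


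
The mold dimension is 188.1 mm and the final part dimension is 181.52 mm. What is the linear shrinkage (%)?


Shrinkage = (mold - part) / mold * 100
= (188.1 - 181.52) / 188.1 * 100
= 6.58 / 188.1 * 100
= 3.5%

3.5%


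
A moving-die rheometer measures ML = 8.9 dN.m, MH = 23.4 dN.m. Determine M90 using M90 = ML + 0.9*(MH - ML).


M90 = ML + 0.9 * (MH - ML)
M90 = 8.9 + 0.9 * (23.4 - 8.9)
M90 = 8.9 + 0.9 * 14.5
M90 = 21.95 dN.m

21.95 dN.m


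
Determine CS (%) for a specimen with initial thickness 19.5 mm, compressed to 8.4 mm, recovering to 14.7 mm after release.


CS = (t0 - recovered) / (t0 - ts) * 100
= (19.5 - 14.7) / (19.5 - 8.4) * 100
= 4.8 / 11.1 * 100
= 43.2%

43.2%
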